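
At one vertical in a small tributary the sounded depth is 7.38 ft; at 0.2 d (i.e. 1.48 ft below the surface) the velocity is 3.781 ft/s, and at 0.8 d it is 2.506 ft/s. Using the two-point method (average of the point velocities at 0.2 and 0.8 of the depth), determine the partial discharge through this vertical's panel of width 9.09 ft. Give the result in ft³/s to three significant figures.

v̄ = (3.781 + 2.506) / 2 = 3.144 ft/s
q = v̄ × d × w = 3.144 × 7.38 × 9.09 = 210.9 ft³/s

211 ft³/s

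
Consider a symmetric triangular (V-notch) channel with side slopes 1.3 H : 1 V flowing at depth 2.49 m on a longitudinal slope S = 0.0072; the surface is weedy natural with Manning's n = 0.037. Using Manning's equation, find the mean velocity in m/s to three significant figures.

2.27 m/s

A = z·y² = 1.3×2.49² = 8.060 m²
P = 2y√(1+z²) = 2×2.49×√(1+1.3²) = 8.168 m
R = A/P = 8.060/8.168 = 0.9868 m
Q = (1/n)·A·R^(2/3)·S^(1/2) = (1/0.037) × 8.060 × 0.9868^(2/3) × 0.0072^(1/2) = 18.32 m³/s
V = Q/A = 18.32/8.060 = 2.273 m/s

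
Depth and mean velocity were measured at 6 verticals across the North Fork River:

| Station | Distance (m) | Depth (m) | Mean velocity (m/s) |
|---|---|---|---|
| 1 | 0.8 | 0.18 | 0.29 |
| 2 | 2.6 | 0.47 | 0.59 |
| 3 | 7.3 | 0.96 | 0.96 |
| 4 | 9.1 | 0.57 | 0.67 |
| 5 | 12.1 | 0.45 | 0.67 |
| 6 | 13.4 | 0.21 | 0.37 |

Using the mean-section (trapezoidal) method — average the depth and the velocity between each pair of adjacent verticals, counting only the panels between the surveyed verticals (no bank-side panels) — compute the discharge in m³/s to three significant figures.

5.23 m³/s

Panel 1-2: Δb = 1.8 m, d̄ = (0.18+0.47)/2 = 0.325, v̄ = (0.29+0.59)/2 = 0.44 → q = 1.8×0.325×0.44 = 0.2574 m³/s
Panel 2-3: Δb = 4.7 m, d̄ = (0.47+0.96)/2 = 0.715, v̄ = (0.59+0.96)/2 = 0.775 → q = 4.7×0.715×0.775 = 2.604 m³/s
Panel 3-4: Δb = 1.8 m, d̄ = (0.96+0.57)/2 = 0.765, v̄ = (0.96+0.67)/2 = 0.815 → q = 1.8×0.765×0.815 = 1.122 m³/s
Panel 4-5: Δb = 3 m, d̄ = (0.57+0.45)/2 = 0.51, v̄ = (0.67+0.67)/2 = 0.67 → q = 3×0.51×0.67 = 1.025 m³/s
Panel 5-6: Δb = 1.3 m, d̄ = (0.45+0.21)/2 = 0.33, v̄ = (0.67+0.37)/2 = 0.52 → q = 1.3×0.33×0.52 = 0.2231 m³/s
Q = Σ q = 5.232 m³/s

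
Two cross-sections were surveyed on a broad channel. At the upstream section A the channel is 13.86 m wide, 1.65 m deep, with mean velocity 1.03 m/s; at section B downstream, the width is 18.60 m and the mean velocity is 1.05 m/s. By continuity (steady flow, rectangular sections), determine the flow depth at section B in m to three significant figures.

1.21 m

Q = A₁V₁ = (13.86×1.65) × 1.03 = 23.56 m³/s
d₂ = Q/(b₂ V₂) = 23.56/(18.60×1.05) = 1.206 m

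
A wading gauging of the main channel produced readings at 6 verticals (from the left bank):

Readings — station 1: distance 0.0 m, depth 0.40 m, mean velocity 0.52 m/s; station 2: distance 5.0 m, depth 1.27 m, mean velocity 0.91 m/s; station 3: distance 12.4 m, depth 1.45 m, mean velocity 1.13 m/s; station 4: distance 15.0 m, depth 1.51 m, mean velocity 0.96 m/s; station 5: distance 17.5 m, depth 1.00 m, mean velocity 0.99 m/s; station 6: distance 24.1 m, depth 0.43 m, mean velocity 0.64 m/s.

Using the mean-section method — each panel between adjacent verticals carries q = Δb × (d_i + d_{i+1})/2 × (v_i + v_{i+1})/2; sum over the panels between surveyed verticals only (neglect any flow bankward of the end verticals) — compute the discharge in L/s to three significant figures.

24200 L/s

Panel 1-2: Δb = 5 m, d̄ = (0.40+1.27)/2 = 0.835, v̄ = (0.52+0.91)/2 = 0.715 → q = 5×0.835×0.715 = 2.985 m³/s
Panel 2-3: Δb = 7.4 m, d̄ = (1.27+1.45)/2 = 1.36, v̄ = (0.91+1.13)/2 = 1.02 → q = 7.4×1.36×1.02 = 10.27 m³/s
Panel 3-4: Δb = 2.6 m, d̄ = (1.45+1.51)/2 = 1.48, v̄ = (1.13+0.96)/2 = 1.045 → q = 2.6×1.48×1.045 = 4.021 m³/s
Panel 4-5: Δb = 2.5 m, d̄ = (1.51+1.00)/2 = 1.255, v̄ = (0.96+0.99)/2 = 0.975 → q = 2.5×1.255×0.975 = 3.059 m³/s
Panel 5-6: Δb = 6.6 m, d̄ = (1.00+0.43)/2 = 0.715, v̄ = (0.99+0.64)/2 = 0.815 → q = 6.6×0.715×0.815 = 3.846 m³/s
Q = Σ q = 24.18 m³/s
= 24.18 × 1000 = 24180 L/s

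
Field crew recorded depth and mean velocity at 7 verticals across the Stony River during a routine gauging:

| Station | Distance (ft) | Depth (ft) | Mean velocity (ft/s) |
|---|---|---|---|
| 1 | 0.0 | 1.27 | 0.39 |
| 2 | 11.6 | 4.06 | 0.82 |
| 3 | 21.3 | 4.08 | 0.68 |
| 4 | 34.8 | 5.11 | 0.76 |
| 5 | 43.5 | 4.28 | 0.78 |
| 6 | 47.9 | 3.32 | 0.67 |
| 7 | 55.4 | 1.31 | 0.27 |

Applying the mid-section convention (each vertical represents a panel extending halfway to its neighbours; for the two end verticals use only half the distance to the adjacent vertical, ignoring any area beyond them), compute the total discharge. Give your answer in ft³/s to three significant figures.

w_1 = (11.6 − 0.0)/2 = 5.8 ft; q_1 = 0.39 × 1.27 × 5.8 = 2.873 ft³/s
w_2 = (21.3 − 0.0)/2 = 10.65 ft; q_2 = 0.82 × 4.06 × 10.65 = 35.46 ft³/s
w_3 = (34.8 − 11.6)/2 = 11.6 ft; q_3 = 0.68 × 4.08 × 11.6 = 32.18 ft³/s
w_4 = (43.5 − 21.3)/2 = 11.1 ft; q_4 = 0.76 × 5.11 × 11.1 = 43.11 ft³/s
w_5 = (47.9 − 34.8)/2 = 6.55 ft; q_5 = 0.78 × 4.28 × 6.55 = 21.87 ft³/s
w_6 = (55.4 − 43.5)/2 = 5.95 ft; q_6 = 0.67 × 3.32 × 5.95 = 13.24 ft³/s
w_7 = (55.4 − 47.9)/2 = 3.75 ft; q_7 = 0.27 × 1.31 × 3.75 = 1.326 ft³/s
Q = Σ qᵢ = 150.0 ft³/s

150 ft³/s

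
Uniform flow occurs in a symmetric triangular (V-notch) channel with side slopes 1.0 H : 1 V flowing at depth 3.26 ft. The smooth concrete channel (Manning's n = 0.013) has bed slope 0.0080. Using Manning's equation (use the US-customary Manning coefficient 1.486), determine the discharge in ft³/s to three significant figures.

119 ft³/s

A = z·y² = 1.0×3.26² = 10.63 ft²
P = 2y√(1+z²) = 2×3.26×√(1+1.0²) = 9.221 ft
R = A/P = 10.63/9.221 = 1.153 ft
Q = (1.486/n)·A·R^(2/3)·S^(1/2) = (1.486/0.013) × 10.63 × 1.153^(2/3) × 0.0080^(1/2) = 119.4 ft³/s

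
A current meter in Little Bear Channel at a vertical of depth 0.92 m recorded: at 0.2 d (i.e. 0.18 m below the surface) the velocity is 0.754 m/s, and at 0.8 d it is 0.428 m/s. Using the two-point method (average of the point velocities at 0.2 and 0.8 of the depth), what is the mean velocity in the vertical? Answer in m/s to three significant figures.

0.591 m/s

v̄ = (0.754 + 0.428) / 2 = 0.5910 m/s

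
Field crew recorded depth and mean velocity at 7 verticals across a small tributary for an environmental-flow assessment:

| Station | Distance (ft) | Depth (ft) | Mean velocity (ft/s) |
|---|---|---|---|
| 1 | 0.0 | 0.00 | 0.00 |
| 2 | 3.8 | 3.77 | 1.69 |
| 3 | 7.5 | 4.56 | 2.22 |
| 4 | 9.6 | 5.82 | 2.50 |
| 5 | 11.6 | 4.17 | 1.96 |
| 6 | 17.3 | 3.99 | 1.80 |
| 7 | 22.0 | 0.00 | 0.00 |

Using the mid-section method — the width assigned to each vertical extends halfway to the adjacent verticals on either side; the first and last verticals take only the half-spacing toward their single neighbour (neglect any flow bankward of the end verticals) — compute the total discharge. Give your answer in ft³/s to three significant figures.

w_2 = (7.5 − 0.0)/2 = 3.75 ft; q_2 = 1.69 × 3.77 × 3.75 = 23.89 ft³/s
w_3 = (9.6 − 3.8)/2 = 2.9 ft; q_3 = 2.22 × 4.56 × 2.9 = 29.36 ft³/s
w_4 = (11.6 − 7.5)/2 = 2.05 ft; q_4 = 2.50 × 5.82 × 2.05 = 29.83 ft³/s
w_5 = (17.3 − 9.6)/2 = 3.85 ft; q_5 = 1.96 × 4.17 × 3.85 = 31.47 ft³/s
w_6 = (22.0 − 11.6)/2 = 5.2 ft; q_6 = 1.80 × 3.99 × 5.2 = 37.35 ft³/s
Stations 1, 7 contribute zero (depth or velocity is 0).
Q = Σ qᵢ = 151.9 ft³/s

152 ft³/s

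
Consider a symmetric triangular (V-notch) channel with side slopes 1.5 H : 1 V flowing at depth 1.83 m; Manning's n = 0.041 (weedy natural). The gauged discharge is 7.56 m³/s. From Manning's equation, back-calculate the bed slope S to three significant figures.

A = z·y² = 1.5×1.83² = 5.023 m²
P = 2y√(1+z²) = 2×1.83×√(1+1.5²) = 6.598 m
R = A/P = 5.023/6.598 = 0.7613 m
S = (Q·n / (1·A·R^(2/3)))² = (7.56×0.041 / (1×5.023×0.8338))² = 0.005477

0.00548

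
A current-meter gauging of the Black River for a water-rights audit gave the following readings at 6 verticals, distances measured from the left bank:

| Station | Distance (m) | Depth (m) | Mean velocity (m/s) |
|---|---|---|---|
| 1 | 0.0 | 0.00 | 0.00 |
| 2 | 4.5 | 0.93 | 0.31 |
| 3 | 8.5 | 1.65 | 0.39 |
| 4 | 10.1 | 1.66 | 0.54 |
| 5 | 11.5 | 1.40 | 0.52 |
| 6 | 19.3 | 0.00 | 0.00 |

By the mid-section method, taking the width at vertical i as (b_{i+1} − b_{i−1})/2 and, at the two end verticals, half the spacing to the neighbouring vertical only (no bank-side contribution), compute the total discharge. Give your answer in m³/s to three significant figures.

7.72 m³/s

w_2 = (8.5 − 0.0)/2 = 4.25 m; q_2 = 0.31 × 0.93 × 4.25 = 1.225 m³/s
w_3 = (10.1 − 4.5)/2 = 2.8 m; q_3 = 0.39 × 1.65 × 2.8 = 1.802 m³/s
w_4 = (11.5 − 8.5)/2 = 1.5 m; q_4 = 0.54 × 1.66 × 1.5 = 1.345 m³/s
w_5 = (19.3 − 10.1)/2 = 4.6 m; q_5 = 0.52 × 1.40 × 4.6 = 3.349 m³/s
Stations 1, 6 contribute zero (depth or velocity is 0).
Q = Σ qᵢ = 7.720 m³/s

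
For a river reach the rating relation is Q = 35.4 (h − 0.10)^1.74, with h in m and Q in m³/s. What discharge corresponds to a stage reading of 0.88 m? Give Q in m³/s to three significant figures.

Q = 35.4 × (0.88 − 0.10)^1.74 = 35.4 × 0.78^1.74 = 22.97 m³/s

23.0 m³/s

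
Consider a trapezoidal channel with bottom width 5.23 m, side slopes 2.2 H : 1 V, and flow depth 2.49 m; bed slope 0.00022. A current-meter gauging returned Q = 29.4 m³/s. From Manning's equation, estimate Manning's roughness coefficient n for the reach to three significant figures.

A = (b + z·y)·y = (5.23 + 2.2×2.49)×2.49 = 26.66 m²
P = b + 2y√(1+z²) = 5.23 + 2×2.49×√(1+2.2²) = 17.26 m
R = A/P = 26.66/17.26 = 1.544 m
n = (1/Q)·A·R^(2/3)·S^(1/2) = (1/29.4) × 26.66 × 1.336 × 0.01483 = 0.01797

0.0180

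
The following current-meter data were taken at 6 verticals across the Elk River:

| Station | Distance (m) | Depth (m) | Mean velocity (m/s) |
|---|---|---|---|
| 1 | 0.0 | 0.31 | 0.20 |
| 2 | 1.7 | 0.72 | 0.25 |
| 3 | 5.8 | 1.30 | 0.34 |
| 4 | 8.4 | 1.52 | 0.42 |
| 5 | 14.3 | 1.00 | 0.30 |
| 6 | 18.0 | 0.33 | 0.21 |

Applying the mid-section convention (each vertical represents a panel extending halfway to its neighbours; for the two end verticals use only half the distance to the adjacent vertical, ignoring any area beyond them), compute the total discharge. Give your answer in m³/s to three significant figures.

w_1 = (1.7 − 0.0)/2 = 0.85 m; q_1 = 0.20 × 0.31 × 0.85 = 0.05270 m³/s
w_2 = (5.8 − 0.0)/2 = 2.9 m; q_2 = 0.25 × 0.72 × 2.9 = 0.5220 m³/s
w_3 = (8.4 − 1.7)/2 = 3.35 m; q_3 = 0.34 × 1.30 × 3.35 = 1.481 m³/s
w_4 = (14.3 − 5.8)/2 = 4.25 m; q_4 = 0.42 × 1.52 × 4.25 = 2.713 m³/s
w_5 = (18.0 − 8.4)/2 = 4.8 m; q_5 = 0.30 × 1.00 × 4.8 = 1.440 m³/s
w_6 = (18.0 − 14.3)/2 = 1.85 m; q_6 = 0.21 × 0.33 × 1.85 = 0.1282 m³/s
Q = Σ qᵢ = 6.337 m³/s

6.34 m³/s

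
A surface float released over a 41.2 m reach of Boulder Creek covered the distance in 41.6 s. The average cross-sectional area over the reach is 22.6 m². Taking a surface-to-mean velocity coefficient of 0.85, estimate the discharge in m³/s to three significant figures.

v_surface = L / t̄ = 41.2 / 41.6 = 0.9904 m/s
v_mean = 0.85 × 0.9904 = 0.8418 m/s
Q = A × v_mean = 22.6 × 0.8418 = 19.03 m³/s

19.0 m³/s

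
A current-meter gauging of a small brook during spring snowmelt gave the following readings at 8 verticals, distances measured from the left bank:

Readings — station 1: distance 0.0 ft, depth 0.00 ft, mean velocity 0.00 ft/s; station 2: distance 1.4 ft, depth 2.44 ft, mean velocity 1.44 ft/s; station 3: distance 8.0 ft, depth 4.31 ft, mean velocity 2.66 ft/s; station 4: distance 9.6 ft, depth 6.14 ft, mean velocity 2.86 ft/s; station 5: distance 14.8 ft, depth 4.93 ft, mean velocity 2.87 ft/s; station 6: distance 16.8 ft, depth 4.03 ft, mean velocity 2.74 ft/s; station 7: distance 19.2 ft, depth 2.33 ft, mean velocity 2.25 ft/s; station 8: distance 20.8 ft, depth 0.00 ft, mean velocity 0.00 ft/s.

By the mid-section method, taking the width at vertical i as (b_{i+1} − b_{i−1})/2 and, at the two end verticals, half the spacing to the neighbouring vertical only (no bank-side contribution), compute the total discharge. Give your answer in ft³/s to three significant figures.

w_2 = (8.0 − 0.0)/2 = 4 ft; q_2 = 1.44 × 2.44 × 4 = 14.05 ft³/s
w_3 = (9.6 − 1.4)/2 = 4.1 ft; q_3 = 2.66 × 4.31 × 4.1 = 47.00 ft³/s
w_4 = (14.8 − 8.0)/2 = 3.4 ft; q_4 = 2.86 × 6.14 × 3.4 = 59.71 ft³/s
w_5 = (16.8 − 9.6)/2 = 3.6 ft; q_5 = 2.87 × 4.93 × 3.6 = 50.94 ft³/s
w_6 = (19.2 − 14.8)/2 = 2.2 ft; q_6 = 2.74 × 4.03 × 2.2 = 24.29 ft³/s
w_7 = (20.8 − 16.8)/2 = 2 ft; q_7 = 2.25 × 2.33 × 2 = 10.49 ft³/s
Stations 1, 8 contribute zero (depth or velocity is 0).
Q = Σ qᵢ = 206.5 ft³/s

206 ft³/s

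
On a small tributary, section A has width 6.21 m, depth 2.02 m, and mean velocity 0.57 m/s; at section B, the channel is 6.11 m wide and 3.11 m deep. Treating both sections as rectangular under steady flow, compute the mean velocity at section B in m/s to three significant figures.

0.376 m/s

Q = A₁V₁ = (6.21×2.02) × 0.57 = 7.150 m³/s
A₂ = 6.11 × 3.11 = 19.00 m²
V₂ = Q/A₂ = 7.150/19.00 = 0.3763 m/s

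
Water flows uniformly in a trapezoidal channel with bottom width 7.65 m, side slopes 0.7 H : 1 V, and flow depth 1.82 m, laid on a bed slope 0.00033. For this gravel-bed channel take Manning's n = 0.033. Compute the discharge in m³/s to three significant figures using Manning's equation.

10.9 m³/s

A = (b + z·y)·y = (7.65 + 0.7×1.82)×1.82 = 16.24 m²
P = b + 2y√(1+z²) = 7.65 + 2×1.82×√(1+0.7²) = 12.09 m
R = A/P = 16.24/12.09 = 1.343 m
Q = (1/n)·A·R^(2/3)·S^(1/2) = (1/0.033) × 16.24 × 1.343^(2/3) × 0.00033^(1/2) = 10.88 m³/s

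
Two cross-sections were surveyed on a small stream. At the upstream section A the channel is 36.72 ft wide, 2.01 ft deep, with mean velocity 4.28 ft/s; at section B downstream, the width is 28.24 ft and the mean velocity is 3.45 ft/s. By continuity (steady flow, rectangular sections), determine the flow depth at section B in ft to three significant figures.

Q = A₁V₁ = (36.72×2.01) × 4.28 = 315.9 ft³/s
d₂ = Q/(b₂ V₂) = 315.9/(28.24×3.45) = 3.242 ft

3.24 ft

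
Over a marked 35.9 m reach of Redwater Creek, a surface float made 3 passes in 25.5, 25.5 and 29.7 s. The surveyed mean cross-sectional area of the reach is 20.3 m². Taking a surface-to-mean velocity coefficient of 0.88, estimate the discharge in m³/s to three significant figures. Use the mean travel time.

23.8 m³/s

t̄ = (25.5 + 25.5 + 29.7) / 3 = 26.9 s
v_surface = L / t̄ = 35.9 / 26.9 = 1.335 m/s
v_mean = 0.88 × 1.335 = 1.174 m/s
Q = A × v_mean = 20.3 × 1.174 = 23.84 m³/s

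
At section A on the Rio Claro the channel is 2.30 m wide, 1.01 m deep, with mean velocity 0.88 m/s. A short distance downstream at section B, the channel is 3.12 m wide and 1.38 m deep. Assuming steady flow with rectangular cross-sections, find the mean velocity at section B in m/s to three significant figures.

Q = A₁V₁ = (2.30×1.01) × 0.88 = 2.044 m³/s
A₂ = 3.12 × 1.38 = 4.306 m²
V₂ = Q/A₂ = 2.044/4.306 = 0.4748 m/s

0.475 m/s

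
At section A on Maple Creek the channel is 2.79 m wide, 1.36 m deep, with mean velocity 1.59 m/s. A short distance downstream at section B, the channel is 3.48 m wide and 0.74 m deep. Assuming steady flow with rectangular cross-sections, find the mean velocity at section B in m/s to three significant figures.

2.34 m/s

Q = A₁V₁ = (2.79×1.36) × 1.59 = 6.033 m³/s
A₂ = 3.48 × 0.74 = 2.575 m²
V₂ = Q/A₂ = 6.033/2.575 = 2.343 m/s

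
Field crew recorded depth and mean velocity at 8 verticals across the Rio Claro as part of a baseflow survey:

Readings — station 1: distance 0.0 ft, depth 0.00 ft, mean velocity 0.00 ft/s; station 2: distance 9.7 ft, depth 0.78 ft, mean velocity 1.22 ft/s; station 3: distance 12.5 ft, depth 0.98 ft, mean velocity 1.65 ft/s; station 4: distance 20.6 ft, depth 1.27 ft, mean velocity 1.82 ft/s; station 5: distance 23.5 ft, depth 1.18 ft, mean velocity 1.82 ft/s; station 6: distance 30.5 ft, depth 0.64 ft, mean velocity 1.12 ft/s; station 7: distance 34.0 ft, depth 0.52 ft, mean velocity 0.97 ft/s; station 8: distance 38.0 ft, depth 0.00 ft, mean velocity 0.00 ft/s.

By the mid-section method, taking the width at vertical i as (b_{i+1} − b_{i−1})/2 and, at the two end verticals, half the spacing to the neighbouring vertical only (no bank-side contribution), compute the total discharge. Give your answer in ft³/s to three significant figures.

w_2 = (12.5 − 0.0)/2 = 6.25 ft; q_2 = 1.22 × 0.78 × 6.25 = 5.948 ft³/s
w_3 = (20.6 − 9.7)/2 = 5.45 ft; q_3 = 1.65 × 0.98 × 5.45 = 8.813 ft³/s
w_4 = (23.5 − 12.5)/2 = 5.5 ft; q_4 = 1.82 × 1.27 × 5.5 = 12.71 ft³/s
w_5 = (30.5 − 20.6)/2 = 4.95 ft; q_5 = 1.82 × 1.18 × 4.95 = 10.63 ft³/s
w_6 = (34.0 − 23.5)/2 = 5.25 ft; q_6 = 1.12 × 0.64 × 5.25 = 3.763 ft³/s
w_7 = (38.0 − 30.5)/2 = 3.75 ft; q_7 = 0.97 × 0.52 × 3.75 = 1.892 ft³/s
Stations 1, 8 contribute zero (depth or velocity is 0).
Q = Σ qᵢ = 43.76 ft³/s

43.8 ft³/s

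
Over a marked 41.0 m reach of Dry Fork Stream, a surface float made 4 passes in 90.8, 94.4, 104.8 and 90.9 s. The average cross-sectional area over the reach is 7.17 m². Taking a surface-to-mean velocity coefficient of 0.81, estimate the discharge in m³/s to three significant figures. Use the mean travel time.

t̄ = (90.8 + 94.4 + 104.8 + 90.9) / 4 = 95.225 s
v_surface = L / t̄ = 41.0 / 95.225 = 0.4306 m/s
v_mean = 0.81 × 0.4306 = 0.3488 m/s
Q = A × v_mean = 7.17 × 0.3488 = 2.501 m³/s

2.50 m³/s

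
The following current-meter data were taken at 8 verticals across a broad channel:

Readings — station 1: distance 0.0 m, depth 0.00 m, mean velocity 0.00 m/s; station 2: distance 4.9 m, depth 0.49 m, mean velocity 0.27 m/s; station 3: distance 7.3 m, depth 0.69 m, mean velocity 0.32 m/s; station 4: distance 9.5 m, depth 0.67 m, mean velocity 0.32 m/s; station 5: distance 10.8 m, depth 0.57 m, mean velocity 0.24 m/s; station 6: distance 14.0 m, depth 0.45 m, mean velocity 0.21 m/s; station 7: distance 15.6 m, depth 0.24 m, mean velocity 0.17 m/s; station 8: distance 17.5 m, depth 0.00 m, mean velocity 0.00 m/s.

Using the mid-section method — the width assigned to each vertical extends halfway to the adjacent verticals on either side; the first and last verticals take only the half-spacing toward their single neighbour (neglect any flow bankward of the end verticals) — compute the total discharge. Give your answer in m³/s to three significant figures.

1.97 m³/s

w_2 = (7.3 − 0.0)/2 = 3.65 m; q_2 = 0.27 × 0.49 × 3.65 = 0.4829 m³/s
w_3 = (9.5 − 4.9)/2 = 2.3 m; q_3 = 0.32 × 0.69 × 2.3 = 0.5078 m³/s
w_4 = (10.8 − 7.3)/2 = 1.75 m; q_4 = 0.32 × 0.67 × 1.75 = 0.3752 m³/s
w_5 = (14.0 − 9.5)/2 = 2.25 m; q_5 = 0.24 × 0.57 × 2.25 = 0.3078 m³/s
w_6 = (15.6 − 10.8)/2 = 2.4 m; q_6 = 0.21 × 0.45 × 2.4 = 0.2268 m³/s
w_7 = (17.5 − 14.0)/2 = 1.75 m; q_7 = 0.17 × 0.24 × 1.75 = 0.07140 m³/s
Stations 1, 8 contribute zero (depth or velocity is 0).
Q = Σ qᵢ = 1.972 m³/s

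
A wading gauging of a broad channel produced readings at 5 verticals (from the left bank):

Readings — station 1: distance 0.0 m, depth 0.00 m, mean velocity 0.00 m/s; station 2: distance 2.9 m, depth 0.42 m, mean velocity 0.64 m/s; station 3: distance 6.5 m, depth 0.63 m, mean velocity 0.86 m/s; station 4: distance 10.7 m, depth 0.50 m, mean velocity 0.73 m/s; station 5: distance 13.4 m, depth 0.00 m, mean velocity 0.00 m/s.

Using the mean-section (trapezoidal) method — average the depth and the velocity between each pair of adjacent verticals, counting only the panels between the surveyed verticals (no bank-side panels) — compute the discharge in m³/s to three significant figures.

Panel 1-2: Δb = 2.9 m, d̄ = (0.00+0.42)/2 = 0.21, v̄ = (0.00+0.64)/2 = 0.32 → q = 2.9×0.21×0.32 = 0.1949 m³/s
Panel 2-3: Δb = 3.6 m, d̄ = (0.42+0.63)/2 = 0.525, v̄ = (0.64+0.86)/2 = 0.75 → q = 3.6×0.525×0.75 = 1.418 m³/s
Panel 3-4: Δb = 4.2 m, d̄ = (0.63+0.50)/2 = 0.565, v̄ = (0.86+0.73)/2 = 0.795 → q = 4.2×0.565×0.795 = 1.887 m³/s
Panel 4-5: Δb = 2.7 m, d̄ = (0.50+0.00)/2 = 0.25, v̄ = (0.73+0.00)/2 = 0.365 → q = 2.7×0.25×0.365 = 0.2464 m³/s
Q = Σ q = 3.745 m³/s

3.75 m³/s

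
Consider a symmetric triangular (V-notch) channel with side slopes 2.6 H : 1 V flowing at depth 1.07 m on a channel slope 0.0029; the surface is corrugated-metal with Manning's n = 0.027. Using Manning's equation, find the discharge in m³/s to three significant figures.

A = z·y² = 2.6×1.07² = 2.977 m²
P = 2y√(1+z²) = 2×1.07×√(1+2.6²) = 5.961 m
R = A/P = 2.977/5.961 = 0.4993 m
Q = (1/n)·A·R^(2/3)·S^(1/2) = (1/0.027) × 2.977 × 0.4993^(2/3) × 0.0029^(1/2) = 3.737 m³/s

3.74 m³/s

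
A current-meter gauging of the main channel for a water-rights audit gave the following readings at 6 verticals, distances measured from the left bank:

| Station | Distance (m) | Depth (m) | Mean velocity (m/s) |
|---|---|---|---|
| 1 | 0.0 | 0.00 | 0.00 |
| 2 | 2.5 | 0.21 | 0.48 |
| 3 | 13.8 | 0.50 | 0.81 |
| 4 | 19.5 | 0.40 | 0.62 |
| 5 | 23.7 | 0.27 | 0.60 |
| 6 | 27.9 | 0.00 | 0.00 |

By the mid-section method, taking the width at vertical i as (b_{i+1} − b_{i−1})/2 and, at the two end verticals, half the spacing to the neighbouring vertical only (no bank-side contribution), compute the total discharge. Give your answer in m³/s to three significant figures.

w_2 = (13.8 − 0.0)/2 = 6.9 m; q_2 = 0.48 × 0.21 × 6.9 = 0.6955 m³/s
w_3 = (19.5 − 2.5)/2 = 8.5 m; q_3 = 0.81 × 0.50 × 8.5 = 3.443 m³/s
w_4 = (23.7 − 13.8)/2 = 4.95 m; q_4 = 0.62 × 0.40 × 4.95 = 1.228 m³/s
w_5 = (27.9 − 19.5)/2 = 4.2 m; q_5 = 0.60 × 0.27 × 4.2 = 0.6804 m³/s
Stations 1, 6 contribute zero (depth or velocity is 0).
Q = Σ qᵢ = 6.046 m³/s

6.05 m³/s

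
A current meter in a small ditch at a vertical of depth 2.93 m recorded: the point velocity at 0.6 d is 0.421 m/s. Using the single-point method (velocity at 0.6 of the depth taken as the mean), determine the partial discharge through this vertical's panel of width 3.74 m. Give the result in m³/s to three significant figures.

4.61 m³/s

v̄ = v₀.₆ = 0.421 m/s
q = v̄ × d × w = 0.4210 × 2.93 × 3.74 = 4.613 m³/s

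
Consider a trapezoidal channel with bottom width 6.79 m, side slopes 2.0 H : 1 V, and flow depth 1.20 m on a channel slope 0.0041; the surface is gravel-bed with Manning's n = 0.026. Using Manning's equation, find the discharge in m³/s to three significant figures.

25.5 m³/s

A = (b + z·y)·y = (6.79 + 2.0×1.20)×1.20 = 11.03 m²
P = b + 2y√(1+z²) = 6.79 + 2×1.20×√(1+2.0²) = 12.16 m
R = A/P = 11.03/12.16 = 0.9072 m
Q = (1/n)·A·R^(2/3)·S^(1/2) = (1/0.026) × 11.03 × 0.9072^(2/3) × 0.0041^(1/2) = 25.45 m³/s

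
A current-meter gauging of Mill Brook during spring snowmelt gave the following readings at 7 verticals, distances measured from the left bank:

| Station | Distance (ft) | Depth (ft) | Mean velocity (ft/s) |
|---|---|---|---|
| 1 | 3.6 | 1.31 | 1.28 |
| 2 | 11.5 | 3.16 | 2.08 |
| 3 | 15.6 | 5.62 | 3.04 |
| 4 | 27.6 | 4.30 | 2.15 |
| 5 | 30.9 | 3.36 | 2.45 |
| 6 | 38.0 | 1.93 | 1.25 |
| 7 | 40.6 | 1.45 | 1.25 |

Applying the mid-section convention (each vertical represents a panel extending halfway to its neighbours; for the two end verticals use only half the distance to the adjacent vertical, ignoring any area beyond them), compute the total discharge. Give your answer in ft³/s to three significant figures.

w_1 = (11.5 − 3.6)/2 = 3.95 ft; q_1 = 1.28 × 1.31 × 3.95 = 6.623 ft³/s
w_2 = (15.6 − 3.6)/2 = 6 ft; q_2 = 2.08 × 3.16 × 6 = 39.44 ft³/s
w_3 = (27.6 − 11.5)/2 = 8.05 ft; q_3 = 3.04 × 5.62 × 8.05 = 137.5 ft³/s
w_4 = (30.9 − 15.6)/2 = 7.65 ft; q_4 = 2.15 × 4.30 × 7.65 = 70.72 ft³/s
w_5 = (38.0 − 27.6)/2 = 5.2 ft; q_5 = 2.45 × 3.36 × 5.2 = 42.81 ft³/s
w_6 = (40.6 − 30.9)/2 = 4.85 ft; q_6 = 1.25 × 1.93 × 4.85 = 11.70 ft³/s
w_7 = (40.6 − 38.0)/2 = 1.3 ft; q_7 = 1.25 × 1.45 × 1.3 = 2.356 ft³/s
Q = Σ qᵢ = 311.2 ft³/s

311 ft³/s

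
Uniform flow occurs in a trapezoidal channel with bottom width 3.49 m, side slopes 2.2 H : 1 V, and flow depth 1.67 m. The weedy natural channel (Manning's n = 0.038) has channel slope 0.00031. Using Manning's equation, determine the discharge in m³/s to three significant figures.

A = (b + z·y)·y = (3.49 + 2.2×1.67)×1.67 = 11.96 m²
P = b + 2y√(1+z²) = 3.49 + 2×1.67×√(1+2.2²) = 11.56 m
R = A/P = 11.96/11.56 = 1.035 m
Q = (1/n)·A·R^(2/3)·S^(1/2) = (1/0.038) × 11.96 × 1.035^(2/3) × 0.00031^(1/2) = 5.671 m³/s

5.67 m³/s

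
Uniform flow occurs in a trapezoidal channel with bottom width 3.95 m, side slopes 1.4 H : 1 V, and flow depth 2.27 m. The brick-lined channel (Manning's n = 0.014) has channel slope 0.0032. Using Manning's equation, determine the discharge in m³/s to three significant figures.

A = (b + z·y)·y = (3.95 + 1.4×2.27)×2.27 = 16.18 m²
P = b + 2y√(1+z²) = 3.95 + 2×2.27×√(1+1.4²) = 11.76 m
R = A/P = 16.18/11.76 = 1.376 m
Q = (1/n)·A·R^(2/3)·S^(1/2) = (1/0.014) × 16.18 × 1.376^(2/3) × 0.0032^(1/2) = 80.87 m³/s

80.9 m³/s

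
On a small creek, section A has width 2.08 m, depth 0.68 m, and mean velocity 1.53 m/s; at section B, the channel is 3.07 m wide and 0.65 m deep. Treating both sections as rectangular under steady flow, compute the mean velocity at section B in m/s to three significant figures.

1.08 m/s

Q = A₁V₁ = (2.08×0.68) × 1.53 = 2.164 m³/s
A₂ = 3.07 × 0.65 = 1.996 m²
V₂ = Q/A₂ = 2.164/1.996 = 1.084 m/s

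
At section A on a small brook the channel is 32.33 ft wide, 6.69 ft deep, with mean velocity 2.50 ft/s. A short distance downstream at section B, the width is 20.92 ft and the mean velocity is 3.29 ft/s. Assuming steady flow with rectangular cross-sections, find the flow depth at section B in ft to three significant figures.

7.86 ft

Q = A₁V₁ = (32.33×6.69) × 2.50 = 540.7 ft³/s
d₂ = Q/(b₂ V₂) = 540.7/(20.92×3.29) = 7.856 ft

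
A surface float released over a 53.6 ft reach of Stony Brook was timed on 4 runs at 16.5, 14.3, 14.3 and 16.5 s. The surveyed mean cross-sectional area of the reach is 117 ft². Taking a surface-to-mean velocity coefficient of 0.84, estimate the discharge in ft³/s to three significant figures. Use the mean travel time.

342 ft³/s

t̄ = (16.5 + 14.3 + 14.3 + 16.5) / 4 = 15.4 s
v_surface = L / t̄ = 53.6 / 15.4 = 3.481 ft/s
v_mean = 0.84 × 3.481 = 2.924 ft/s
Q = A × v_mean = 117 × 2.924 = 342.1 ft³/s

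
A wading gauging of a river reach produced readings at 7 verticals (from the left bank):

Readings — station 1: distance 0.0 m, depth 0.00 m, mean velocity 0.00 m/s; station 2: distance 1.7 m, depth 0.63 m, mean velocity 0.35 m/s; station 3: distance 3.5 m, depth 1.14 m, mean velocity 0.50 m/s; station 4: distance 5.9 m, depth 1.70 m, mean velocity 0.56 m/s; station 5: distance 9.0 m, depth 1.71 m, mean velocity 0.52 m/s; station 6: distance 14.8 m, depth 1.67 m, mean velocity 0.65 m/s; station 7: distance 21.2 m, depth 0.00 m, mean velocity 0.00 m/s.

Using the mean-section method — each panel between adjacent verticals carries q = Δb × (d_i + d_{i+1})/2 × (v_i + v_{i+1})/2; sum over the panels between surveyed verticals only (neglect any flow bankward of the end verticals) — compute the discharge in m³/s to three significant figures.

12.9 m³/s

Panel 1-2: Δb = 1.7 m, d̄ = (0.00+0.63)/2 = 0.315, v̄ = (0.00+0.35)/2 = 0.175 → q = 1.7×0.315×0.175 = 0.09371 m³/s
Panel 2-3: Δb = 1.8 m, d̄ = (0.63+1.14)/2 = 0.885, v̄ = (0.35+0.50)/2 = 0.425 → q = 1.8×0.885×0.425 = 0.6770 m³/s
Panel 3-4: Δb = 2.4 m, d̄ = (1.14+1.70)/2 = 1.42, v̄ = (0.50+0.56)/2 = 0.53 → q = 2.4×1.42×0.53 = 1.806 m³/s
Panel 4-5: Δb = 3.1 m, d̄ = (1.70+1.71)/2 = 1.705, v̄ = (0.56+0.52)/2 = 0.54 → q = 3.1×1.705×0.54 = 2.854 m³/s
Panel 5-6: Δb = 5.8 m, d̄ = (1.71+1.67)/2 = 1.69, v̄ = (0.52+0.65)/2 = 0.585 → q = 5.8×1.69×0.585 = 5.734 m³/s
Panel 6-7: Δb = 6.4 m, d̄ = (1.67+0.00)/2 = 0.835, v̄ = (0.65+0.00)/2 = 0.325 → q = 6.4×0.835×0.325 = 1.737 m³/s
Q = Σ q = 12.90 m³/s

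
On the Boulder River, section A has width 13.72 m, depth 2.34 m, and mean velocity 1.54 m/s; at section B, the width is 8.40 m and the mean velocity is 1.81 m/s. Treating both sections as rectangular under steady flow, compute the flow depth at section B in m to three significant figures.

3.25 m

Q = A₁V₁ = (13.72×2.34) × 1.54 = 49.44 m³/s
d₂ = Q/(b₂ V₂) = 49.44/(8.40×1.81) = 3.252 m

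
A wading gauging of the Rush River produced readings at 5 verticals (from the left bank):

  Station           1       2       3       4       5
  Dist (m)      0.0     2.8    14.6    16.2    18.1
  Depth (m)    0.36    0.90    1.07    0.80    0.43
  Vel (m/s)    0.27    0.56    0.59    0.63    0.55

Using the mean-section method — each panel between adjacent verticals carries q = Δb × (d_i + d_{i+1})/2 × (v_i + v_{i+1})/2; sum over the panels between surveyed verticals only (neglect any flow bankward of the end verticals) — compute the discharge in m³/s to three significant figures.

9.02 m³/s

Panel 1-2: Δb = 2.8 m, d̄ = (0.36+0.90)/2 = 0.63, v̄ = (0.27+0.56)/2 = 0.415 → q = 2.8×0.63×0.415 = 0.7321 m³/s
Panel 2-3: Δb = 11.8 m, d̄ = (0.90+1.07)/2 = 0.985, v̄ = (0.56+0.59)/2 = 0.575 → q = 11.8×0.985×0.575 = 6.683 m³/s
Panel 3-4: Δb = 1.6 m, d̄ = (1.07+0.80)/2 = 0.935, v̄ = (0.59+0.63)/2 = 0.61 → q = 1.6×0.935×0.61 = 0.9126 m³/s
Panel 4-5: Δb = 1.9 m, d̄ = (0.80+0.43)/2 = 0.615, v̄ = (0.63+0.55)/2 = 0.59 → q = 1.9×0.615×0.59 = 0.6894 m³/s
Q = Σ q = 9.017 m³/s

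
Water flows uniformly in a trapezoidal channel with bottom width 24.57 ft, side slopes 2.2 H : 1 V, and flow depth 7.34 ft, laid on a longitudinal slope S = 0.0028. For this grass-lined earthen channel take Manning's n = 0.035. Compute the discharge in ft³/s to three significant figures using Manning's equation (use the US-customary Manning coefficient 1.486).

1960 ft³/s

A = (b + z·y)·y = (24.57 + 2.2×7.34)×7.34 = 298.9 ft²
P = b + 2y√(1+z²) = 24.57 + 2×7.34×√(1+2.2²) = 60.05 ft
R = A/P = 298.9/60.05 = 4.977 ft
Q = (1.486/n)·A·R^(2/3)·S^(1/2) = (1.486/0.035) × 298.9 × 4.977^(2/3) × 0.0028^(1/2) = 1957 ft³/s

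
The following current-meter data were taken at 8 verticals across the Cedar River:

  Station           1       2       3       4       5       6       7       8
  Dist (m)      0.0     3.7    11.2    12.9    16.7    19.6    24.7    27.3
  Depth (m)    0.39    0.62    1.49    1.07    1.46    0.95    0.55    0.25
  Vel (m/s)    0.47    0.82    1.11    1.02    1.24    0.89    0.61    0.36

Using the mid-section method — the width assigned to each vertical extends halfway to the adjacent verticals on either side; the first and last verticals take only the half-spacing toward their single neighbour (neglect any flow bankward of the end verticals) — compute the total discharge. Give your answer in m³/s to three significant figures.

24.7 m³/s

w_1 = (3.7 − 0.0)/2 = 1.85 m; q_1 = 0.47 × 0.39 × 1.85 = 0.3391 m³/s
w_2 = (11.2 − 0.0)/2 = 5.6 m; q_2 = 0.82 × 0.62 × 5.6 = 2.847 m³/s
w_3 = (12.9 − 3.7)/2 = 4.6 m; q_3 = 1.11 × 1.49 × 4.6 = 7.608 m³/s
w_4 = (16.7 − 11.2)/2 = 2.75 m; q_4 = 1.02 × 1.07 × 2.75 = 3.001 m³/s
w_5 = (19.6 − 12.9)/2 = 3.35 m; q_5 = 1.24 × 1.46 × 3.35 = 6.065 m³/s
w_6 = (24.7 − 16.7)/2 = 4 m; q_6 = 0.89 × 0.95 × 4 = 3.382 m³/s
w_7 = (27.3 − 19.6)/2 = 3.85 m; q_7 = 0.61 × 0.55 × 3.85 = 1.292 m³/s
w_8 = (27.3 − 24.7)/2 = 1.3 m; q_8 = 0.36 × 0.25 × 1.3 = 0.1170 m³/s
Q = Σ qᵢ = 24.65 m³/s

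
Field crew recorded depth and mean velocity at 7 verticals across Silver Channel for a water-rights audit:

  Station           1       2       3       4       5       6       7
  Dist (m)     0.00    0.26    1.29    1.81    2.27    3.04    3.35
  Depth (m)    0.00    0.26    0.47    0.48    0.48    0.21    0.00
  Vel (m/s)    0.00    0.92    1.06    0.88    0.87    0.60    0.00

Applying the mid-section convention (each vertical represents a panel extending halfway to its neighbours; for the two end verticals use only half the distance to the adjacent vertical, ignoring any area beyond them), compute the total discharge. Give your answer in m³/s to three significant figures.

1.07 m³/s

w_2 = (1.29 − 0.00)/2 = 0.645 m; q_2 = 0.92 × 0.26 × 0.645 = 0.1543 m³/s
w_3 = (1.81 − 0.26)/2 = 0.775 m; q_3 = 1.06 × 0.47 × 0.775 = 0.3861 m³/s
w_4 = (2.27 − 1.29)/2 = 0.49 m; q_4 = 0.88 × 0.48 × 0.49 = 0.2070 m³/s
w_5 = (3.04 − 1.81)/2 = 0.615 m; q_5 = 0.87 × 0.48 × 0.615 = 0.2568 m³/s
w_6 = (3.35 − 2.27)/2 = 0.54 m; q_6 = 0.60 × 0.21 × 0.54 = 0.06804 m³/s
Stations 1, 7 contribute zero (depth or velocity is 0).
Q = Σ qᵢ = 1.072 m³/s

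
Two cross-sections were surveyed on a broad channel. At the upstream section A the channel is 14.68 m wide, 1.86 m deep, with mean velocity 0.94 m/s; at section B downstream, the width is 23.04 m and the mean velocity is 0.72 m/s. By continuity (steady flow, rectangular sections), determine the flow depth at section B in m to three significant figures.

Q = A₁V₁ = (14.68×1.86) × 0.94 = 25.67 m³/s
d₂ = Q/(b₂ V₂) = 25.67/(23.04×0.72) = 1.547 m

1.55 m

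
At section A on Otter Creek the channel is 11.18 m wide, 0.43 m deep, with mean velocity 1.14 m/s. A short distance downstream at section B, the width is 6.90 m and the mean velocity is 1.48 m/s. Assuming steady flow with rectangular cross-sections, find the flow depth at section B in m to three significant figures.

0.537 m

Q = A₁V₁ = (11.18×0.43) × 1.14 = 5.480 m³/s
d₂ = Q/(b₂ V₂) = 5.480/(6.90×1.48) = 0.5367 m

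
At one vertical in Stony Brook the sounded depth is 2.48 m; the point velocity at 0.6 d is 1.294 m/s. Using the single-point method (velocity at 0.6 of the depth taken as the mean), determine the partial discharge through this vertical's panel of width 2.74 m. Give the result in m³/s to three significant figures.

8.79 m³/s

v̄ = v₀.₆ = 1.294 m/s
q = v̄ × d × w = 1.294 × 2.48 × 2.74 = 8.793 m³/s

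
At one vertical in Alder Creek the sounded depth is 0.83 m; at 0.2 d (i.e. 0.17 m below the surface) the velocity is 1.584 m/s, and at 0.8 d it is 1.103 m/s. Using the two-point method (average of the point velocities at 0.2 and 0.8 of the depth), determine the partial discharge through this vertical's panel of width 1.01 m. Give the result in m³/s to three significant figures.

v̄ = (1.584 + 1.103) / 2 = 1.344 m/s
q = v̄ × d × w = 1.344 × 0.83 × 1.01 = 1.126 m³/s

1.13 m³/s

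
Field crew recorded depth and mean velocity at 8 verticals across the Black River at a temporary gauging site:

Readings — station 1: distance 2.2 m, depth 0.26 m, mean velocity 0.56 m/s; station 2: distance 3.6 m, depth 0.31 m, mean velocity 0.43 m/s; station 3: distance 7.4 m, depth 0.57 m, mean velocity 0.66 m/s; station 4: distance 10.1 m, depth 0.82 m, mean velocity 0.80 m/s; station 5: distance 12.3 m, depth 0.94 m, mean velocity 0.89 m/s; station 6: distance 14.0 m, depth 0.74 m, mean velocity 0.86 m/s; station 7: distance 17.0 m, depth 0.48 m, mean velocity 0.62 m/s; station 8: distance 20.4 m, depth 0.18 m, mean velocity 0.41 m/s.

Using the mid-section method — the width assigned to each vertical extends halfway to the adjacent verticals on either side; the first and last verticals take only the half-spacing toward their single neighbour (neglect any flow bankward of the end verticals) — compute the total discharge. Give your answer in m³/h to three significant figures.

26900 m³/h

w_1 = (3.6 − 2.2)/2 = 0.7 m; q_1 = 0.56 × 0.26 × 0.7 = 0.1019 m³/s
w_2 = (7.4 − 2.2)/2 = 2.6 m; q_2 = 0.43 × 0.31 × 2.6 = 0.3466 m³/s
w_3 = (10.1 − 3.6)/2 = 3.25 m; q_3 = 0.66 × 0.57 × 3.25 = 1.223 m³/s
w_4 = (12.3 − 7.4)/2 = 2.45 m; q_4 = 0.80 × 0.82 × 2.45 = 1.607 m³/s
w_5 = (14.0 − 10.1)/2 = 1.95 m; q_5 = 0.89 × 0.94 × 1.95 = 1.631 m³/s
w_6 = (17.0 − 12.3)/2 = 2.35 m; q_6 = 0.86 × 0.74 × 2.35 = 1.496 m³/s
w_7 = (20.4 − 14.0)/2 = 3.2 m; q_7 = 0.62 × 0.48 × 3.2 = 0.9523 m³/s
w_8 = (20.4 − 17.0)/2 = 1.7 m; q_8 = 0.41 × 0.18 × 1.7 = 0.1255 m³/s
Q = Σ qᵢ = 7.483 m³/s
= 7.483 × 3600 = 26940 m³/h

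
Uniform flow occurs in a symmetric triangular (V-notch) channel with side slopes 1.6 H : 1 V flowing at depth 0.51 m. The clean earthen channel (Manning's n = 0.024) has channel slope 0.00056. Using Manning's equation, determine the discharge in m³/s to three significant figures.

A = z·y² = 1.6×0.51² = 0.4162 m²
P = 2y√(1+z²) = 2×0.51×√(1+1.6²) = 1.925 m
R = A/P = 0.4162/1.925 = 0.2162 m
Q = (1/n)·A·R^(2/3)·S^(1/2) = (1/0.024) × 0.4162 × 0.2162^(2/3) × 0.00056^(1/2) = 0.1478 m³/s

0.148 m³/s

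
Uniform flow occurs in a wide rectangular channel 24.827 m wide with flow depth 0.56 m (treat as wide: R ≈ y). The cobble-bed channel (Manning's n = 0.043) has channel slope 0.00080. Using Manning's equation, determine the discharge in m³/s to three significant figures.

A = b·y = 24.827 × 0.56 = 13.90 m²
Wide channel: R ≈ y = 0.56 m
Q = (1/n)·A·R^(2/3)·S^(1/2) = (1/0.043) × 13.90 × 0.5600^(2/3) × 0.00080^(1/2) = 6.213 m³/s

6.21 m³/s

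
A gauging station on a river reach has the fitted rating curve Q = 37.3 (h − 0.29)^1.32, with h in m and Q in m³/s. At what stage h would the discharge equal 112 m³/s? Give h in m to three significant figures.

2.59 m

h − h₀ = (Q/C)^(1/b) = (112/37.3)^(1/1.32) = 2.300 m
h = 0.29 + 2.300 = 2.590 m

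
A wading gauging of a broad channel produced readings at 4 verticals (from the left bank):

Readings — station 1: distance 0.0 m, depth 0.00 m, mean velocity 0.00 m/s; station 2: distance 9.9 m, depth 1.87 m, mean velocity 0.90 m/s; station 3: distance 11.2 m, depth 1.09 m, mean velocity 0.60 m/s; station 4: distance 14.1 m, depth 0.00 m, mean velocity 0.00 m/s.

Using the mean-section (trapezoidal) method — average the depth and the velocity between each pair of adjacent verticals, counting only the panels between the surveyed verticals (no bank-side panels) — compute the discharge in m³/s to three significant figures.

6.08 m³/s

Panel 1-2: Δb = 9.9 m, d̄ = (0.00+1.87)/2 = 0.935, v̄ = (0.00+0.90)/2 = 0.45 → q = 9.9×0.935×0.45 = 4.165 m³/s
Panel 2-3: Δb = 1.3 m, d̄ = (1.87+1.09)/2 = 1.48, v̄ = (0.90+0.60)/2 = 0.75 → q = 1.3×1.48×0.75 = 1.443 m³/s
Panel 3-4: Δb = 2.9 m, d̄ = (1.09+0.00)/2 = 0.545, v̄ = (0.60+0.00)/2 = 0.3 → q = 2.9×0.545×0.3 = 0.4742 m³/s
Q = Σ q = 6.083 m³/s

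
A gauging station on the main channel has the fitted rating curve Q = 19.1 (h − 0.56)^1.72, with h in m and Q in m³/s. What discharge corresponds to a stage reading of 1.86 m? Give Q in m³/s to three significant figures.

Q = 19.1 × (1.86 − 0.56)^1.72 = 19.1 × 1.3^1.72 = 29.99 m³/s

30.0 m³/s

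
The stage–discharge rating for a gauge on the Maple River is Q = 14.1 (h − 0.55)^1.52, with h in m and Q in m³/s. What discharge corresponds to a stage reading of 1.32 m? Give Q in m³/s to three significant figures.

9.48 m³/s

Q = 14.1 × (1.32 − 0.55)^1.52 = 14.1 × 0.77^1.52 = 9.477 m³/s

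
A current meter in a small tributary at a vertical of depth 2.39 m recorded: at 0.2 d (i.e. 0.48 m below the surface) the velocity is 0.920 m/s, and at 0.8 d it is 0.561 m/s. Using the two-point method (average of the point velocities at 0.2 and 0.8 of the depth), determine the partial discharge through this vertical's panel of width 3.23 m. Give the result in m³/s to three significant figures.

5.72 m³/s

v̄ = (0.920 + 0.561) / 2 = 0.7405 m/s
q = v̄ × d × w = 0.7405 × 2.39 × 3.23 = 5.716 m³/s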